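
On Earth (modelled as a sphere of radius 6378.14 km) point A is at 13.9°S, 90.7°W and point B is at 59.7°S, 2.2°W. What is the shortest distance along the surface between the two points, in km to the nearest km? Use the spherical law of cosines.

8602 km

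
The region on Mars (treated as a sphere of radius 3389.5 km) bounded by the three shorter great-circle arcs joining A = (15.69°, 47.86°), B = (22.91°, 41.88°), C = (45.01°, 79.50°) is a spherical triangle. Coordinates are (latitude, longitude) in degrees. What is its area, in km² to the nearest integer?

626753 km²

Side lengths (central angles): a = 0.6581, b = 0.6908, c = 0.1599 rad; semiperimeter s = 0.7544.
By l'Huilier's theorem, tan(E/4) = √[tan(s/2) tan((s−a)/2) tan((s−b)/2) tan((s−c)/2)], giving spherical excess E = 0.0546 rad.
Area = E·R² = 0.0546 × (3389.5)² ≈ 626753 km².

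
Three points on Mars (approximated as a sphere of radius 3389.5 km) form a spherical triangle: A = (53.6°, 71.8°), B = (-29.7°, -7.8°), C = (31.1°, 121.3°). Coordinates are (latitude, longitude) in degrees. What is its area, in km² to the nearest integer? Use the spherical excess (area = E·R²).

Side lengths (central angles): a = 2.3818, b = 0.7291, c = 1.8815 rad; semiperimeter s = 2.4962.
By l'Huilier's theorem, tan(E/4) = √[tan(s/2) tan((s−a)/2) tan((s−b)/2) tan((s−c)/2)], giving spherical excess E = 1.0076 rad.
Area = E·R² = 1.0076 × (3389.5)² ≈ 11576059 km².

11576059 km²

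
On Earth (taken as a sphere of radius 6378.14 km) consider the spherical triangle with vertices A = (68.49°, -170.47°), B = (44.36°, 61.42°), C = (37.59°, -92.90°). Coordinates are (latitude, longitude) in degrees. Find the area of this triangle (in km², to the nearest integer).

Side lengths (central angles): a = 1.6550, b = 0.8892, c = 1.0602 rad; semiperimeter s = 1.8022.
By l'Huilier's theorem, tan(E/4) = √[tan(s/2) tan((s−a)/2) tan((s−b)/2) tan((s−c)/2)], giving spherical excess E = 0.5304 rad.
Area = E·R² = 0.5304 × (6378.14)² ≈ 21576926 km².

21576926 km²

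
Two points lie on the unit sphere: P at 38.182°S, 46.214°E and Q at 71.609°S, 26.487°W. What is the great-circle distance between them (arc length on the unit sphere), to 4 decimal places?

Let φ₁ = -0.6664 rad, φ₂ = -1.2498 rad, and Δλ = -1.2689 rad.
Haversine: a = sin²(Δφ/2) + cos φ₁ cos φ₂ sin²(Δλ/2) = 0.0827 + (0.7861)(0.3155)(0.3513) = 0.16983.
Central angle c = 2·arcsin(√a) = 0.84953 rad.
On the unit sphere the arc length equals the central angle: 0.8495.

0.8495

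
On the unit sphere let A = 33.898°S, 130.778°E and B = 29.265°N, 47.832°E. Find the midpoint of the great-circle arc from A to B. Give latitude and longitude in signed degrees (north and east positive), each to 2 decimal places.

-3.09°, 88.05°

The central angle between A and B is δ = 1.7556 rad.
With f = 0.5, the slerp weights are sin((1−f)δ)/sin δ = 0.7826 and sin(fδ)/sin δ = 0.7826.
Weighted sum of the unit vectors: (0.7826)·(-0.5421,0.6285,-0.5577) + (0.7826)·(0.5856,0.6466,0.4888) = (0.0341, 0.9980, -0.0539).
Converting back: φ = atan2(z, √(x²+y²)) = -3.09°, λ = atan2(y, x) = 88.05°.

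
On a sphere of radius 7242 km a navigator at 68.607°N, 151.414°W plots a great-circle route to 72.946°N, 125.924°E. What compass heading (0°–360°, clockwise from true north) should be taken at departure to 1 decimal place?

317.2°

With φ₁ = 1.1974, φ₂ = 1.2731, Δλ = -1.4427 rad, the forward-azimuth formula gives
θ = atan2( sin Δλ cos φ₂ , cos φ₁ sin φ₂ − sin φ₁ cos φ₂ cos Δλ ) = atan2(-0.2909, 0.3138) = -42.82°.
Adding 360° brings this into [0°, 360°): 317.2°.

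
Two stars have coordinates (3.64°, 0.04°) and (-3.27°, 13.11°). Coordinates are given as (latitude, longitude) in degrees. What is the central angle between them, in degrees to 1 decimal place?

14.8°

In radians: φ₁ = 0.0635, φ₂ = -0.0571, Δλ = 13.070° = 0.2281 rad.
Haversine: a = sin²(Δφ/2) + cos φ₁ cos φ₂ sin²(Δλ/2) = 0.0036 + (0.9980)(0.9984)(0.0130) = 0.01654.
Central angle c = 2·arcsin(√a) = 0.25791 rad.
So the angular separation is 14.8°.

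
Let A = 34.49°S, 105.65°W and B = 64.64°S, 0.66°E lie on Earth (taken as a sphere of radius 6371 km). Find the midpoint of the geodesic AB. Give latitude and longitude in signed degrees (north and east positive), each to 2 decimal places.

-60.99°, -75.37°

The central angle between A and B is δ = 1.1455 rad.
With f = 0.5, the slerp weights are sin((1−f)δ)/sin δ = 0.5950 and sin(fδ)/sin δ = 0.5950.
Weighted sum of the unit vectors: (0.5950)·(-0.2223,-0.7937,-0.5663) + (0.5950)·(0.4283,0.0049,-0.9036) = (0.1225, -0.4693, -0.8745).
Converting back: φ = atan2(z, √(x²+y²)) = -60.99°, λ = atan2(y, x) = -75.37°.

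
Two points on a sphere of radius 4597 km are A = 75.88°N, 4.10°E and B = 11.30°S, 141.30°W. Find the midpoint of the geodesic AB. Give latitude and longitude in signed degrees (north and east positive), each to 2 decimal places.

Central angle δ = 1.9681 rad. Interpolating on the sphere with fraction f = 0.5:
P = [sin((1−f)δ)·A + sin(fδ)·B] / sin δ = 0.9031·A + 0.9031·B in Cartesian coordinates,
giving P = (-0.4714, -0.5380, 0.6989), i.e. latitude 44.33°, longitude -131.23°.

44.33°, -131.23°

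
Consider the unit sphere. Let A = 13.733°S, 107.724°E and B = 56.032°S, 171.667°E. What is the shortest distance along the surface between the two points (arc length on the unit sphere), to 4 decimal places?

1.1204

With latitudes φ₁ = -13.733°, φ₂ = -56.032° and longitude difference Δλ = 63.943°:
Haversine: a = sin²(Δφ/2) + cos φ₁ cos φ₂ sin²(Δλ/2) = 0.1302 + (0.9714)(0.5587)(0.2804) = 0.28235.
Central angle c = 2·arcsin(√a) = 1.12042 rad.
On the unit sphere the arc length equals the central angle: 1.1204.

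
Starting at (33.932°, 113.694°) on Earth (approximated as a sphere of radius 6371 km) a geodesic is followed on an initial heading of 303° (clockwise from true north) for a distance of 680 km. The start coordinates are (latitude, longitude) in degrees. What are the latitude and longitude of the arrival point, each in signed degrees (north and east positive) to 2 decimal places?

37.10°, 107.26°

Angular distance δ = d/R = 680/6371 = 0.10673 rad; initial bearing θ = 5.2883 rad.
sin φ₂ = sin φ₁ cos δ + cos φ₁ sin δ cos θ = (0.5582)(0.9943) + (0.8297)(0.1065)(0.5446) = 0.6032, so φ₂ = 37.10°.
Δλ = atan2(sin θ sin δ cos φ₁, cos δ − sin φ₁ sin φ₂) = atan2(-0.0741, 0.6576) = -6.431°.
λ₂ = 113.694° − 6.431° = 107.26°.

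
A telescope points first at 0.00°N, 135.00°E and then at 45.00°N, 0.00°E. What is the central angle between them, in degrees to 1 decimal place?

With latitudes φ₁ = 0.000°, φ₂ = 45.000° and longitude difference Δλ = -135.000°:
Haversine: a = sin²(Δφ/2) + cos φ₁ cos φ₂ sin²(Δλ/2) = 0.1464 + (1.0000)(0.7071)(0.8536) = 0.75000.
Central angle c = 2·arcsin(√a) = 2.09440 rad.
So the angular separation is 120.0°.

120.0°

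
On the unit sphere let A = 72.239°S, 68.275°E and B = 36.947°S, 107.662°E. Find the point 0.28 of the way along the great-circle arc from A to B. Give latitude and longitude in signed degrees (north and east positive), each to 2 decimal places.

The central angle between A and B is δ = 0.7062 rad.
With f = 0.28, the slerp weights are sin((1−f)δ)/sin δ = 0.7502 and sin(fδ)/sin δ = 0.3027.
Weighted sum of the unit vectors: (0.7502)·(0.1129,0.2834,-0.9523) + (0.3027)·(-0.2425,0.7615,-0.6011) = (0.0113, 0.4431, -0.8964).
Converting back: φ = atan2(z, √(x²+y²)) = -63.69°, λ = atan2(y, x) = 88.54°.

-63.69°, 88.54°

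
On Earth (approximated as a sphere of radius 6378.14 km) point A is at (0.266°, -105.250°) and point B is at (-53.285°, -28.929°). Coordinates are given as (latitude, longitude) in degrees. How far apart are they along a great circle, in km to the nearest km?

With latitudes φ₁ = 0.266°, φ₂ = -53.285° and longitude difference Δλ = 76.321°:
cos c = sin φ₁ sin φ₂ + cos φ₁ cos φ₂ cos Δλ = (0.0046)(-0.8016) + (1.0000)(0.5978)(0.2365) = 0.13765,
so c = arccos(0.13765) = 1.43270 rad.
Distance = R·c = 6378.14 × 1.4327 ≈ 9138 km.

9138 km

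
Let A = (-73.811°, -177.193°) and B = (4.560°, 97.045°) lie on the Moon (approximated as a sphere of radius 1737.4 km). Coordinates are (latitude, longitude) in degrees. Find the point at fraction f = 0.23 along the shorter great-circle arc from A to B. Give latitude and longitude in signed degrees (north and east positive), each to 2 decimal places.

-62.18°, 131.57°

The central angle between A and B is δ = 1.6266 rad.
With f = 0.23, the slerp weights are sin((1−f)δ)/sin δ = 0.9513 and sin(fδ)/sin δ = 0.3660.
Weighted sum of the unit vectors: (0.9513)·(-0.2785,-0.0137,-0.9603) + (0.3660)·(-0.1223,0.9893,0.0795) = (-0.3096, 0.3491, -0.8844).
Converting back: φ = atan2(z, √(x²+y²)) = -62.18°, λ = atan2(y, x) = 131.57°.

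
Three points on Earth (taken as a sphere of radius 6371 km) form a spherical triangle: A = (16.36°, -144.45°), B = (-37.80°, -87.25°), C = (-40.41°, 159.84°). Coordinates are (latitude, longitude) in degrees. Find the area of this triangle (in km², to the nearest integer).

Side lengths (central angles): a = 1.4070, b = 1.3397, c = 1.3304 rad; semiperimeter s = 2.0386.
By l'Huilier's theorem, tan(E/4) = √[tan(s/2) tan((s−a)/2) tan((s−b)/2) tan((s−c)/2)], giving spherical excess E = 1.0454 rad.
Area = E·R² = 1.0454 × (6371)² ≈ 42430442 km².

42430442 km²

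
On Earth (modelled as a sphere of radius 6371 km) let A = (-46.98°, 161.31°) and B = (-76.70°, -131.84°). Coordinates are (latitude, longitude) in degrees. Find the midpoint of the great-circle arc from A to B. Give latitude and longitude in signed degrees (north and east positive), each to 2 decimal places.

-64.82°, 176.62°

Central angle δ = 0.6869 rad. Interpolating on the sphere with fraction f = 0.5:
P = [sin((1−f)δ)·A + sin(fδ)·B] / sin δ = 0.5310·A + 0.5310·B in Cartesian coordinates,
giving P = (-0.4247, 0.0251, -0.9050), i.e. latitude -64.82°, longitude 176.62°.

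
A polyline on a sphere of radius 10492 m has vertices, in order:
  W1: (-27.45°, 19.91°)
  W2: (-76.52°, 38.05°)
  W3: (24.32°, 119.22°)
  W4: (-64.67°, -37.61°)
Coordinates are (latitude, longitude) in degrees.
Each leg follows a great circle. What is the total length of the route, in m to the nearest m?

54638 m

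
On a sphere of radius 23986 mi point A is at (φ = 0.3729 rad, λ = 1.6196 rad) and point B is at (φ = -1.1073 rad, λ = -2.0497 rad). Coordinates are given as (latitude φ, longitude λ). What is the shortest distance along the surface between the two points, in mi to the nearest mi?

Let φ₁ = 0.3729 rad, φ₂ = -1.1073 rad, and Δλ = 2.6139 rad.
Haversine: a = sin²(Δφ/2) + cos φ₁ cos φ₂ sin²(Δλ/2) = 0.4548 + (0.9313)(0.4471)(0.9320) = 0.84280.
Central angle c = 2·arcsin(√a) = 2.32622 rad.
Distance = R·c = 23986 × 2.3262 ≈ 55797 mi.

55797 mi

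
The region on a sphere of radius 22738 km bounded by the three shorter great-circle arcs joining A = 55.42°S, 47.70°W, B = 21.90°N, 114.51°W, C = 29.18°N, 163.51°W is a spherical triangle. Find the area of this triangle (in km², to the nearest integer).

424548601 km²

Side lengths (central angles): a = 0.7766, b = 2.2359, c = 1.6707 rad; semiperimeter s = 2.3416.
By l'Huilier's theorem, tan(E/4) = √[tan(s/2) tan((s−a)/2) tan((s−b)/2) tan((s−c)/2)], giving spherical excess E = 0.8212 rad.
Area = E·R² = 0.8212 × (22738)² ≈ 424548601 km².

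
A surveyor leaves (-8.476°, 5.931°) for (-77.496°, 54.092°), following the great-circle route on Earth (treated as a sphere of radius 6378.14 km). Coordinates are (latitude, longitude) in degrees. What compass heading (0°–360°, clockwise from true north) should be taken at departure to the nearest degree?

170°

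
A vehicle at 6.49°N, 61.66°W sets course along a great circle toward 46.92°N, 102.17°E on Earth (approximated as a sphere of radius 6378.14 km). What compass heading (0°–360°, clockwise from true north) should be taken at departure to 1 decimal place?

13.4°

With φ₁ = 0.1133, φ₂ = 0.8189, Δλ = 2.8594 rad, the forward-azimuth formula gives
θ = atan2( sin Δλ cos φ₂ , cos φ₁ sin φ₂ − sin φ₁ cos φ₂ cos Δλ ) = atan2(0.1902, 0.7999) = 13.38°.
So the initial bearing is 13.4°.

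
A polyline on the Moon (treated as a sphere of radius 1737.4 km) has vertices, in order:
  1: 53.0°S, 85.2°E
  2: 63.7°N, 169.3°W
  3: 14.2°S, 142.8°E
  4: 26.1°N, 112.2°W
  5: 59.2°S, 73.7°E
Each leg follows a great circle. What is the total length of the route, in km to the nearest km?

Leg 1→2: central angle 2.4771 rad, distance 4303.7 km.
Leg 2→3: central angle 1.5027 rad, distance 2610.8 km.
Leg 3→4: central angle 1.9105 rad, distance 3319.4 km.
Leg 4→5: central angle 2.5594 rad, distance 4446.8 km.
Total: 4303.7 + 2610.8 + 3319.4 + 4446.8 ≈ 14681 km.

14681 km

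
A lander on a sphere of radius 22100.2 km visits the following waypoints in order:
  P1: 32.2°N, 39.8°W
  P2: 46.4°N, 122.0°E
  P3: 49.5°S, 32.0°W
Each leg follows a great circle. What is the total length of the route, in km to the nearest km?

Leg P1→P2: central angle 1.7401 rad, distance 38455.8 km.
Leg P2→P3: central angle 2.8345 rad, distance 62642.5 km.
Total: 38455.8 + 62642.5 ≈ 101098 km.

101098 km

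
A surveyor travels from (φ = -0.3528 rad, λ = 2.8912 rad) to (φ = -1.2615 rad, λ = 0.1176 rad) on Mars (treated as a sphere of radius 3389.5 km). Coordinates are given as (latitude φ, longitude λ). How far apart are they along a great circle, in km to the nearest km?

5112 km

With latitudes φ₁ = -20.214°, φ₂ = -72.279° and longitude difference Δλ = -158.916°:
cos c = sin φ₁ sin φ₂ + cos φ₁ cos φ₂ cos Δλ = (-0.3455)(-0.9525) + (0.9384)(0.3044)(-0.9331) = 0.06261,
so c = arccos(0.06261) = 1.50814 rad.
Distance = R·c = 3389.5 × 1.5081 ≈ 5112 km.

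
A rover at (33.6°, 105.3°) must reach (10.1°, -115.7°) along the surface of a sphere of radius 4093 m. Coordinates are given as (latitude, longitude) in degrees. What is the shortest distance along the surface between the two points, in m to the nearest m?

Let φ₁ = 0.5864 rad, φ₂ = 0.1763 rad, and Δλ = 2.4260 rad.
cos c = sin φ₁ sin φ₂ + cos φ₁ cos φ₂ cos Δλ = (0.5534)(0.1754) + (0.8329)(0.9845)(-0.7547) = -0.52183,
so c = arccos(-0.52183) = 2.11979 rad.
Distance = R·c = 4093 × 2.1198 ≈ 8676 m.

8676 m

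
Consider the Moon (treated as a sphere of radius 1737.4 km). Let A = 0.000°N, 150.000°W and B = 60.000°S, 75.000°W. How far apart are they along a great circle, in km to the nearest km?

2504 km

In radians: φ₁ = 0.0000, φ₂ = -1.0472, Δλ = 75.000° = 1.3090 rad.
cos c = sin φ₁ sin φ₂ + cos φ₁ cos φ₂ cos Δλ = (0.0000)(-0.8660) + (1.0000)(0.5000)(0.2588) = 0.12941,
so c = arccos(0.12941) = 1.44102 rad.
Distance = R·c = 1737.4 × 1.4410 ≈ 2504 km.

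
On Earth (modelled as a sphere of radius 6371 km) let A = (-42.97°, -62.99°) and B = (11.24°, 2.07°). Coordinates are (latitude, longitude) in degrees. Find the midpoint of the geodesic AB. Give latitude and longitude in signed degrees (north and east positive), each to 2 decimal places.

The central angle between A and B is δ = 1.4002 rad.
With f = 0.5, the slerp weights are sin((1−f)δ)/sin δ = 0.6538 and sin(fδ)/sin δ = 0.6538.
Weighted sum of the unit vectors: (0.6538)·(0.3323,-0.6519,-0.6816) + (0.6538)·(0.9802,0.0354,0.1949) = (0.8581, -0.4030, -0.3182).
Converting back: φ = atan2(z, √(x²+y²)) = -18.55°, λ = atan2(y, x) = -25.16°.

-18.55°, -25.16°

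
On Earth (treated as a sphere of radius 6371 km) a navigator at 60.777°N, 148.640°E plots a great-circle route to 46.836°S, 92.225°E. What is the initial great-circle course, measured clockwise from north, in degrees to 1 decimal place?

219.7°

With φ₁ = 1.0608, φ₂ = -0.8174, Δλ = -0.9846 rad, the forward-azimuth formula gives
θ = atan2( sin Δλ cos φ₂ , cos φ₁ sin φ₂ − sin φ₁ cos φ₂ cos Δλ ) = atan2(-0.5699, -0.6864) = -140.30°.
Adding 360° brings this into [0°, 360°): 219.7°.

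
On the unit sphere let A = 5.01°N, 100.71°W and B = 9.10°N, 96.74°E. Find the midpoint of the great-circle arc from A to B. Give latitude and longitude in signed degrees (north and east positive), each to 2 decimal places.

Central angle δ = 2.7507 rad. Interpolating on the sphere with fraction f = 0.5:
P = [sin((1−f)δ)·A + sin(fδ)·B] / sin δ = 2.5745·A + 2.5745·B in Cartesian coordinates,
giving P = (-0.7750, 0.0045, 0.6320), i.e. latitude 39.20°, longitude 179.66°.

39.20°, 179.66°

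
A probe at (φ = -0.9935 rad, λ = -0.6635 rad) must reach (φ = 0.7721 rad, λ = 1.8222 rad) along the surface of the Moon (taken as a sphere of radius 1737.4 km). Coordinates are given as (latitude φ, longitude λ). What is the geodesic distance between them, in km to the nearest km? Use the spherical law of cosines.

4653 km

In radians: φ₁ = -0.9935, φ₂ = 0.7721, Δλ = 142.420° = 2.4857 rad.
cos c = sin φ₁ sin φ₂ + cos φ₁ cos φ₂ cos Δλ = (-0.8379)(0.6976) + (0.5458)(0.7164)(-0.7925) = -0.89446,
so c = arccos(-0.89446) = 2.67801 rad.
Distance = R·c = 1737.4 × 2.6780 ≈ 4653 km.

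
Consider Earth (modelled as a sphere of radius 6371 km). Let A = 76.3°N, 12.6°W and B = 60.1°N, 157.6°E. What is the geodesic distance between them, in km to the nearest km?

With latitudes φ₁ = 76.300°, φ₂ = 60.100° and longitude difference Δλ = 170.200°:
Haversine: a = sin²(Δφ/2) + cos φ₁ cos φ₂ sin²(Δλ/2) = 0.0199 + (0.2368)(0.4985)(0.9927) = 0.13705.
Central angle c = 2·arcsin(√a) = 0.75846 rad.
Distance = R·c = 6371 × 0.7585 ≈ 4832 km.

4832 km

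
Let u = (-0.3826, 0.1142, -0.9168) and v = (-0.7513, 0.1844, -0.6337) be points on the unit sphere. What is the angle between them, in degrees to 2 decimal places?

27.19°

u·v = 0.8895; |u| = 1.0000, |v| = 1.0000.
cos θ = (u·v)/(|u||v|) = 0.8895, so θ = 27.19°.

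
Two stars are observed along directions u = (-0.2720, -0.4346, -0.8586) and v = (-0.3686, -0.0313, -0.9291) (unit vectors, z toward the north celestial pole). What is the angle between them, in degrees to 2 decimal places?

24.28°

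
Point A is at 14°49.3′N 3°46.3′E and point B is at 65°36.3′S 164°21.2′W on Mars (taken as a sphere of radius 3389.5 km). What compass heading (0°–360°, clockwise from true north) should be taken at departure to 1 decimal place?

186.2°

Δλ = -168.125° = -2.9343 rad.
y = sin Δλ · cos φ₂ = (-0.2058)(0.4130) = -0.0850
x = cos φ₁ sin φ₂ − sin φ₁ cos φ₂ cos Δλ = (0.9667)(-0.9107) − (0.2558)(0.4130)(-0.9786) = -0.7770
θ = atan2(y, x) = -173.76°; adding 360° gives 186.2°.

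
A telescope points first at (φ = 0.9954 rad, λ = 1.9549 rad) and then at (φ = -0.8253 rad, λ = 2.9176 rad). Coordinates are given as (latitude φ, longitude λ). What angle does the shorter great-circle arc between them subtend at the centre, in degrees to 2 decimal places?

With latitudes φ₁ = 57.032°, φ₂ = -47.286° and longitude difference Δλ = 55.159°:
Haversine: a = sin²(Δφ/2) + cos φ₁ cos φ₂ sin²(Δλ/2) = 0.6237 + (0.5442)(0.6783)(0.2143) = 0.70278.
Central angle c = 2·arcsin(√a) = 1.98838 rad.
So the angular separation is 113.93°.

113.93°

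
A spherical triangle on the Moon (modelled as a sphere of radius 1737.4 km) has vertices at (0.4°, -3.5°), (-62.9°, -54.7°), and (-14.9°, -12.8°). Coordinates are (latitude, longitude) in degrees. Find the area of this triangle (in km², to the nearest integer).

98925 km²

Side lengths (central angles): a = 0.9805, b = 0.3116, c = 1.2878 rad; semiperimeter s = 1.2900.
By l'Huilier's theorem, tan(E/4) = √[tan(s/2) tan((s−a)/2) tan((s−b)/2) tan((s−c)/2)], giving spherical excess E = 0.0328 rad.
Area = E·R² = 0.0328 × (1737.4)² ≈ 98925 km².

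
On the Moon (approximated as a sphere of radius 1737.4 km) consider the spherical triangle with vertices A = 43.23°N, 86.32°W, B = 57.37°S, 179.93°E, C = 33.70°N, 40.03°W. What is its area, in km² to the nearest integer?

Side lengths (central angles): a = 2.5169, b = 0.6453, c = 2.2175 rad; semiperimeter s = 2.6898.
By l'Huilier's theorem, tan(E/4) = √[tan(s/2) tan((s−a)/2) tan((s−b)/2) tan((s−c)/2)], giving spherical excess E = 1.4716 rad.
Area = E·R² = 1.4716 × (1737.4)² ≈ 4442250 km².

4442250 km²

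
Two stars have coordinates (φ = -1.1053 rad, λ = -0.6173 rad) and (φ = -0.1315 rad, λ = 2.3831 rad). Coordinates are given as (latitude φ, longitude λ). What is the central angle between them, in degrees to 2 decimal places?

Let φ₁ = -1.1053 rad, φ₂ = -0.1315 rad, and Δλ = 3.0004 rad.
Haversine: a = sin²(Δφ/2) + cos φ₁ cos φ₂ sin²(Δλ/2) = 0.2189 + (0.4489)(0.9914)(0.9950) = 0.66170.
Central angle c = 2·arcsin(√a) = 1.90011 rad.
So the angular separation is 108.87°.

108.87°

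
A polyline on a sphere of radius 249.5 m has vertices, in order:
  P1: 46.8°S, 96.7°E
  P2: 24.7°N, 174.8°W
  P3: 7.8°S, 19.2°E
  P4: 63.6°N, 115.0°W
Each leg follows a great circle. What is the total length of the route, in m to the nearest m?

Leg P1→P2: central angle 1.8633 rad, distance 464.9 m.
Leg P2→P3: central angle 2.7654 rad, distance 690.0 m.
Leg P3→P4: central angle 2.0138 rad, distance 502.4 m.
Total: 464.9 + 690.0 + 502.4 ≈ 1657 m.

1657 m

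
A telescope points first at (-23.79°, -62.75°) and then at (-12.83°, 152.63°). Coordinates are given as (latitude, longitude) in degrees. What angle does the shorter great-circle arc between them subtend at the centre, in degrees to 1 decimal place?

129.6°

Let φ₁ = -0.4152 rad, φ₂ = -0.2239 rad, and Δλ = -2.5241 rad.
Haversine: a = sin²(Δφ/2) + cos φ₁ cos φ₂ sin²(Δλ/2) = 0.0091 + (0.9150)(0.9750)(0.9077) = 0.81892.
Central angle c = 2·arcsin(√a) = 2.26250 rad.
So the angular separation is 129.6°.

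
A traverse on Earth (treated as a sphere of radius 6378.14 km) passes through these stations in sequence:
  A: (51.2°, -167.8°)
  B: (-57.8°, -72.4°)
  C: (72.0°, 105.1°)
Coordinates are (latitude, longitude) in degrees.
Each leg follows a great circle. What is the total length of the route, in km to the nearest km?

Leg A→B: central angle 2.3335 rad, distance 14883.5 km.
Leg B→C: central angle 2.8931 rad, distance 18452.7 km.
Total: 14883.5 + 18452.7 ≈ 33336 km.

33336 km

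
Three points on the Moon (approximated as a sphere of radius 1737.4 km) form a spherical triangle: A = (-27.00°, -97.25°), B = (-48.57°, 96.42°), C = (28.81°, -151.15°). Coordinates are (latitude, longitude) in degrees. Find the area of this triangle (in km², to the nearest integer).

6475247 km²

Side lengths (central angles): a = 2.1926, b = 1.3272, c = 1.8054 rad; semiperimeter s = 2.6626.
By l'Huilier's theorem, tan(E/4) = √[tan(s/2) tan((s−a)/2) tan((s−b)/2) tan((s−c)/2)], giving spherical excess E = 2.1451 rad.
Area = E·R² = 2.1451 × (1737.4)² ≈ 6475247 km².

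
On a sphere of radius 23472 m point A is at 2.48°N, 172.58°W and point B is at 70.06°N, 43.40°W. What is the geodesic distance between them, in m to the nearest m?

Let φ₁ = 0.0433 rad, φ₂ = 1.2228 rad, and Δλ = 2.2546 rad.
Haversine: a = sin²(Δφ/2) + cos φ₁ cos φ₂ sin²(Δλ/2) = 0.3093 + (0.9991)(0.3410)(0.8159) = 0.58729.
Central angle c = 2·arcsin(√a) = 1.74627 rad.
Distance = R·c = 23472 × 1.7463 ≈ 40988 m.

40988 m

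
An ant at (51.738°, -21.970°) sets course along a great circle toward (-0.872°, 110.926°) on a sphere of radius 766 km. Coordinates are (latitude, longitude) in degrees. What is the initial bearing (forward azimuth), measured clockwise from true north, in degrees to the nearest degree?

With φ₁ = 0.9030, φ₂ = -0.0152, Δλ = 2.3195 rad, the forward-azimuth formula gives
θ = atan2( sin Δλ cos φ₂ , cos φ₁ sin φ₂ − sin φ₁ cos φ₂ cos Δλ ) = atan2(0.7325, 0.5250) = 54.37°.
So the initial bearing is 54°.

54°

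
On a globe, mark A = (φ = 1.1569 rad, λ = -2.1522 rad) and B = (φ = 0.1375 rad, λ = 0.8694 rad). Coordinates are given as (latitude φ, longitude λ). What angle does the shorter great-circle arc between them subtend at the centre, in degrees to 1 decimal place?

105.7°

Let φ₁ = 1.1569 rad, φ₂ = 0.1375 rad, and Δλ = 3.0216 rad.
cos c = sin φ₁ sin φ₂ + cos φ₁ cos φ₂ cos Δλ = (0.9156)(0.1371) + (0.4022)(0.9906)(-0.9928) = -0.27003,
so c = arccos(-0.27003) = 1.84422 rad.
So the angular separation is 105.7°.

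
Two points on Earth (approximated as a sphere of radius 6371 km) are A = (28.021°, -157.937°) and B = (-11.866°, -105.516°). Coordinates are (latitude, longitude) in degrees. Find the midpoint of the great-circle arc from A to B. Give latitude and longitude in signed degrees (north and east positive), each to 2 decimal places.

The central angle between A and B is δ = 1.1260 rad.
With f = 0.5, the slerp weights are sin((1−f)δ)/sin δ = 0.5913 and sin(fδ)/sin δ = 0.5913.
Weighted sum of the unit vectors: (0.5913)·(-0.8181,-0.3316,0.4698) + (0.5913)·(-0.2618,-0.9430,-0.2056) = (-0.6385, -0.7536, 0.1562).
Converting back: φ = atan2(z, √(x²+y²)) = 8.99°, λ = atan2(y, x) = -130.27°.

8.99°, -130.27°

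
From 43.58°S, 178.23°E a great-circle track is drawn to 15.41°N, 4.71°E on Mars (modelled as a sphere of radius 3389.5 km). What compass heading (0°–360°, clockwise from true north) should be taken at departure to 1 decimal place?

193.1°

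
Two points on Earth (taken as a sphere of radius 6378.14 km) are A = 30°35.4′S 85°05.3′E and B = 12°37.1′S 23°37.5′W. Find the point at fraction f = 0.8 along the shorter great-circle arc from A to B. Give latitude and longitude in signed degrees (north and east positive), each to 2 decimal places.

-23.09°, -5.90°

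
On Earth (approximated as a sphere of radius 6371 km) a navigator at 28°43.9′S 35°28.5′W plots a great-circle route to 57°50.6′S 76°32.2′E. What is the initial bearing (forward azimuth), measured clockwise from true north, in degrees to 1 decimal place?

With φ₁ = -0.5015, φ₂ = -1.0096, Δλ = 1.9550 rad, the forward-azimuth formula gives
θ = atan2( sin Δλ cos φ₂ , cos φ₁ sin φ₂ − sin φ₁ cos φ₂ cos Δλ ) = atan2(0.4934, -0.8383) = 149.52°.
So the initial bearing is 149.5°.

149.5°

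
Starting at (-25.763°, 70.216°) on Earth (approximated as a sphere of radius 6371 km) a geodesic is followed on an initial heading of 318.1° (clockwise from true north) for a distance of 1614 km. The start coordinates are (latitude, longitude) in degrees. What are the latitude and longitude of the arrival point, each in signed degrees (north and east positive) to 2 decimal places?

Angular distance δ = d/R = 1614/6371 = 0.25334 rad; initial bearing θ = 5.5519 rad.
sin φ₂ = sin φ₁ cos δ + cos φ₁ sin δ cos θ = (-0.4346)(0.9681) + (0.9006)(0.2506)(0.7443) = -0.2528, so φ₂ = -14.64°.
Δλ = atan2(sin θ sin δ cos φ₁, cos δ − sin φ₁ sin φ₂) = atan2(-0.1507, 0.8582) = -9.962°.
λ₂ = 70.216° − 9.962° = 60.25°.

-14.64°, 60.25°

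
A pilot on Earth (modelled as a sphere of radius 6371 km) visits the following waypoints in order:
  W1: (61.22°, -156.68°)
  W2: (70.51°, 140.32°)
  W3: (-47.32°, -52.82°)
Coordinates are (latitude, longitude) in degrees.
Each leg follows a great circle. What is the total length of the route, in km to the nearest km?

Leg W1→W2: central angle 0.4529 rad, distance 2885.5 km.
Leg W2→W3: central angle 2.7221 rad, distance 17342.3 km.
Total: 2885.5 + 17342.3 ≈ 20228 km.

20228 km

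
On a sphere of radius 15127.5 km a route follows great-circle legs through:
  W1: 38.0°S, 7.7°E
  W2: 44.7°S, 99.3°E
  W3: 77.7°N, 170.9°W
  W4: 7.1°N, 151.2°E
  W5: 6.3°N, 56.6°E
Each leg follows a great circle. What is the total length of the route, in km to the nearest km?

96566 km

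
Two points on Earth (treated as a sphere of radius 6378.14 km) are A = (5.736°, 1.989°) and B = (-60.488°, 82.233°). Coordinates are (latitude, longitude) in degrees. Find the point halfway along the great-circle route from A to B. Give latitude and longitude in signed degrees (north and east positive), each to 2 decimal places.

Central angle δ = 1.5747 rad. Interpolating on the sphere with fraction f = 0.5:
P = [sin((1−f)δ)·A + sin(fδ)·B] / sin δ = 0.7085·A + 0.7085·B in Cartesian coordinates,
giving P = (0.7517, 0.3703, -0.5458), i.e. latitude -33.08°, longitude 26.22°.

-33.08°, 26.22°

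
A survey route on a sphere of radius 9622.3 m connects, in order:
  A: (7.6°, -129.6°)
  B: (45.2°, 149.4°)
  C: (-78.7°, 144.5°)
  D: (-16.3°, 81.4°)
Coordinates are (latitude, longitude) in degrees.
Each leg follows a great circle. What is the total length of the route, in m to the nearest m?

45528 m

Leg A→B: central angle 1.3663 rad, distance 13146.6 m.
Leg B→C: central angle 2.1631 rad, distance 20813.7 m.
Leg C→D: central angle 1.2022 rad, distance 11567.8 m.
Total: 13146.6 + 20813.7 + 11567.8 ≈ 45528 m.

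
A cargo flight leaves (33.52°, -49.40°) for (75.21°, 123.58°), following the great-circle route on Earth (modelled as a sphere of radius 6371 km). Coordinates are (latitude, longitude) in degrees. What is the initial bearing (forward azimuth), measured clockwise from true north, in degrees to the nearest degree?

With φ₁ = 0.5850, φ₂ = 1.3127, Δλ = 3.0191 rad, the forward-azimuth formula gives
θ = atan2( sin Δλ cos φ₂ , cos φ₁ sin φ₂ − sin φ₁ cos φ₂ cos Δλ ) = atan2(0.0312, 0.9460) = 1.89°.
So the initial bearing is 2°.

2°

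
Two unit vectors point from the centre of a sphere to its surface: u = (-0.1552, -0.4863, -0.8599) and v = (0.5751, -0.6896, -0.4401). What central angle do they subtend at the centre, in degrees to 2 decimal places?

u·v = 0.6245; |u| = 1.0000, |v| = 1.0000.
cos θ = (u·v)/(|u||v|) = 0.6245, so θ = 51.35°.

51.35°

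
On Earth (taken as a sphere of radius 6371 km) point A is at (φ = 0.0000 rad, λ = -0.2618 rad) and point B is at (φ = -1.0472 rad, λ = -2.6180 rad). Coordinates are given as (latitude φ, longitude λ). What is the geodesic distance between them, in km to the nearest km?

Let φ₁ = 0.0000 rad, φ₂ = -1.0472 rad, and Δλ = -2.3562 rad.
cos c = sin φ₁ sin φ₂ + cos φ₁ cos φ₂ cos Δλ = (0.0000)(-0.8660) + (1.0000)(0.5000)(-0.7071) = -0.35355,
so c = arccos(-0.35355) = 1.93216 rad.
Distance = R·c = 6371 × 1.9322 ≈ 12310 km.

12310 km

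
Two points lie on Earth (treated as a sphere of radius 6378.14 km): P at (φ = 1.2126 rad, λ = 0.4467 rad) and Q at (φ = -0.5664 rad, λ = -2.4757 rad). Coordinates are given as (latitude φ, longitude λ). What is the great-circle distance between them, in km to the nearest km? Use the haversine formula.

15842 km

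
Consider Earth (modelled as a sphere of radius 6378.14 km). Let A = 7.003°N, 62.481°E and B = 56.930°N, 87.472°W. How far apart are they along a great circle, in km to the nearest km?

12413 km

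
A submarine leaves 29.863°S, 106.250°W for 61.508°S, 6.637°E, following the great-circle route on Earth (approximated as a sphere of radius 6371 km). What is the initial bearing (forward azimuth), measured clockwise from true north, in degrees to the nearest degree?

With φ₁ = -0.5212, φ₂ = -1.0735, Δλ = 1.9702 rad, the forward-azimuth formula gives
θ = atan2( sin Δλ cos φ₂ , cos φ₁ sin φ₂ − sin φ₁ cos φ₂ cos Δλ ) = atan2(0.4395, -0.8546) = 152.78°.
So the initial bearing is 153°.

153°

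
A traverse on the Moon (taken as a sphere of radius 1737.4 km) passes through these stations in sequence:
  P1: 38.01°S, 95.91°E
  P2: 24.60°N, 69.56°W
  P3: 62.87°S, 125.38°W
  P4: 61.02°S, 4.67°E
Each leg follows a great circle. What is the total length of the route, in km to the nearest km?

Leg P1→P2: central angle 2.8235 rad, distance 4905.5 km.
Leg P2→P3: central angle 1.7088 rad, distance 2968.8 km.
Leg P3→P4: central angle 0.8810 rad, distance 1530.7 km.
Total: 4905.5 + 2968.8 + 1530.7 ≈ 9405 km.

9405 km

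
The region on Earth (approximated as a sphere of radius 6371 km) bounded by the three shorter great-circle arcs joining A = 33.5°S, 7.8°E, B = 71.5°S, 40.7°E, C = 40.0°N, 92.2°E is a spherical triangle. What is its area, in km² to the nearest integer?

Side lengths (central angles): a = 2.0468, b = 1.8676, c = 0.7294 rad; semiperimeter s = 2.3219.
By l'Huilier's theorem, tan(E/4) = √[tan(s/2) tan((s−a)/2) tan((s−b)/2) tan((s−c)/2)], giving spherical excess E = 1.0710 rad.
Area = E·R² = 1.0710 × (6371)² ≈ 43471016 km².

43471016 km²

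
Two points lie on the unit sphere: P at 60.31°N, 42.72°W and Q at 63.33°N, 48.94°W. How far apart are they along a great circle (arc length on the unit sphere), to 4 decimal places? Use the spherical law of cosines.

With latitudes φ₁ = 60.310°, φ₂ = 63.330° and longitude difference Δλ = -6.220°:
cos c = sin φ₁ sin φ₂ + cos φ₁ cos φ₂ cos Δλ = (0.8687)(0.8936) + (0.4953)(0.4489)(0.9941) = 0.99730,
so c = arccos(0.99730) = 0.07347 rad.
On the unit sphere the arc length equals the central angle: 0.0735.

0.0735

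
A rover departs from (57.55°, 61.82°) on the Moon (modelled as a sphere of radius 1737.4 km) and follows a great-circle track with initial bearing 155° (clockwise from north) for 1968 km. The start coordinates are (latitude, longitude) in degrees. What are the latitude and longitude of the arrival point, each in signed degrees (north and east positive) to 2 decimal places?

Angular distance δ = d/R = 1968/1737.4 = 1.13273 rad; initial bearing θ = 2.7053 rad.
sin φ₂ = sin φ₁ cos δ + cos φ₁ sin δ cos θ = (0.8439)(0.4242) + (0.5366)(0.9056)(-0.9063) = -0.0824, so φ₂ = -4.73°.
Δλ = atan2(sin θ sin δ cos φ₁, cos δ − sin φ₁ sin φ₂) = atan2(0.2053, 0.4937) = 22.583°.
λ₂ = 61.820° + 22.583° = 84.40°.

-4.73°, 84.40°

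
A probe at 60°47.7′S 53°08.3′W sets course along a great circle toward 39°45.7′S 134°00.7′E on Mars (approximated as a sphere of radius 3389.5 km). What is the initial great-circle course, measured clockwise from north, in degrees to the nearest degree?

Δλ = -172.850° = -3.0168 rad.
y = sin Δλ · cos φ₂ = (-0.1245)(0.7687) = -0.0957
x = cos φ₁ sin φ₂ − sin φ₁ cos φ₂ cos Δλ = (0.4879)(-0.6396) − (-0.8729)(0.7687)(-0.9922) = -0.9779
θ = atan2(y, x) = -174.41°; adding 360° gives 186°.

186°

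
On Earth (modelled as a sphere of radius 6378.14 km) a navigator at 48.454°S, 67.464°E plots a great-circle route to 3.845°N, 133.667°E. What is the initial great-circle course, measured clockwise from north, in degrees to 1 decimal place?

Δλ = 66.203° = 1.1555 rad.
y = sin Δλ · cos φ₂ = (0.9150)(0.9977) = 0.9129
x = cos φ₁ sin φ₂ − sin φ₁ cos φ₂ cos Δλ = (0.6632)(0.0671) − (-0.7484)(0.9977)(0.4035) = 0.3458
θ = atan2(y, x) = 69.26°, so the bearing is 69.3°.

69.3°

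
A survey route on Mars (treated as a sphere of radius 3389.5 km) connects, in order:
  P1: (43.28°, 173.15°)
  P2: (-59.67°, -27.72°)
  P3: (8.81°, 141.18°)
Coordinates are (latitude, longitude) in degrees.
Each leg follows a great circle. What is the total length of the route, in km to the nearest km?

17021 km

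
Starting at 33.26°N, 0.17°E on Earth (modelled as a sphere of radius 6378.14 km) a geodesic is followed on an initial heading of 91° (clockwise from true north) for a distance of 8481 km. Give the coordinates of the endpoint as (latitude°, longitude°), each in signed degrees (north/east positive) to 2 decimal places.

6.71°, 78.02°

Angular distance δ = d/R = 8481/6378.14 = 1.32970 rad; initial bearing θ = 1.5882 rad.
sin φ₂ = sin φ₁ cos δ + cos φ₁ sin δ cos θ = (0.5484)(0.2388) + (0.8362)(0.9711)(-0.0175) = 0.1168, so φ₂ = 6.71°.
Δλ = atan2(sin θ sin δ cos φ₁, cos δ − sin φ₁ sin φ₂) = atan2(0.8119, 0.1747) = 77.855°.
λ₂ = 0.170° + 77.855° = 78.02°.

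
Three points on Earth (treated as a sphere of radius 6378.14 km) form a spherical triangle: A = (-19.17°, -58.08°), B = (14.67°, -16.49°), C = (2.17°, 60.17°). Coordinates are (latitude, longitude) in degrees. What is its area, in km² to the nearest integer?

Side lengths (central angles): a = 1.3360, b = 2.0479, c = 0.9270 rad; semiperimeter s = 2.1554.
By l'Huilier's theorem, tan(E/4) = √[tan(s/2) tan((s−a)/2) tan((s−b)/2) tan((s−c)/2)], giving spherical excess E = 0.6936 rad.
Area = E·R² = 0.6936 × (6378.14)² ≈ 28216573 km².

28216573 km²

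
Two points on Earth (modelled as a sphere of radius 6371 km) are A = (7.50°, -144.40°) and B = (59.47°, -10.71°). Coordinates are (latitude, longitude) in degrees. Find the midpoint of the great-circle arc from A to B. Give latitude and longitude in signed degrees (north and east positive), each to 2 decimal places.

53.33°, -114.57°

Central angle δ = 1.8085 rad. Interpolating on the sphere with fraction f = 0.5:
P = [sin((1−f)δ)·A + sin(fδ)·B] / sin δ = 0.8087·A + 0.8087·B in Cartesian coordinates,
giving P = (-0.2483, -0.5431, 0.8021), i.e. latitude 53.33°, longitude -114.57°.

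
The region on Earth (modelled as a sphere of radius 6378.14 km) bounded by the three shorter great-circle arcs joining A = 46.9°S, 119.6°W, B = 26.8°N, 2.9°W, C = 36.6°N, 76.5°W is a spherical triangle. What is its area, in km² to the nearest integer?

54378708 km²

Side lengths (central angles): a = 1.0802, b = 1.6056, c = 2.2184 rad; semiperimeter s = 2.4521.
By l'Huilier's theorem, tan(E/4) = √[tan(s/2) tan((s−a)/2) tan((s−b)/2) tan((s−c)/2)], giving spherical excess E = 1.3367 rad.
Area = E·R² = 1.3367 × (6378.14)² ≈ 54378708 km².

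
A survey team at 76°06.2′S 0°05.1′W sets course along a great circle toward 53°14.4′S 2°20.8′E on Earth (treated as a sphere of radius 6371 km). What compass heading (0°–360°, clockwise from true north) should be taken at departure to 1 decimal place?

3.7°

Δλ = 2.432° = 0.0424 rad.
y = sin Δλ · cos φ₂ = (0.0424)(0.5985) = 0.0254
x = cos φ₁ sin φ₂ − sin φ₁ cos φ₂ cos Δλ = (0.2402)(-0.8011) − (-0.9707)(0.5985)(0.9991) = 0.3880
θ = atan2(y, x) = 3.74°, so the bearing is 3.7°.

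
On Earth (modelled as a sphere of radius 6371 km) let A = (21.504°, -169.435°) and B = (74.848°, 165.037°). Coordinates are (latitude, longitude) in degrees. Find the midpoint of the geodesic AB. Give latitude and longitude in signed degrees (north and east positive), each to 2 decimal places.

Central angle δ = 0.9603 rad. Interpolating on the sphere with fraction f = 0.5:
P = [sin((1−f)δ)·A + sin(fδ)·B] / sin δ = 0.5637·A + 0.5637·B in Cartesian coordinates,
giving P = (-0.6580, -0.0581, 0.7508), i.e. latitude 48.66°, longitude -174.95°.

48.66°, -174.95°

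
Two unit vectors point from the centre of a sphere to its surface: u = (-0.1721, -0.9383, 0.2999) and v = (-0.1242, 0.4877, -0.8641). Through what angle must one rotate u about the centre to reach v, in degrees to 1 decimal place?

u·v = -0.6954; |u| = 1.0000, |v| = 1.0000.
cos θ = (u·v)/(|u||v|) = -0.6954, so θ = 134.1°.

134.1°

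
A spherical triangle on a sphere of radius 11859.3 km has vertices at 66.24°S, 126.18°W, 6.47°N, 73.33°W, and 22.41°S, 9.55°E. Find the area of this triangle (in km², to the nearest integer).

Side lengths (central angles): a = 1.4998, b = 1.4885, c = 1.4317 rad; semiperimeter s = 2.2100.
By l'Huilier's theorem, tan(E/4) = √[tan(s/2) tan((s−a)/2) tan((s−b)/2) tan((s−c)/2)], giving spherical excess E = 1.3031 rad.
Area = E·R² = 1.3031 × (11859.3)² ≈ 183278745 km².

183278745 km²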